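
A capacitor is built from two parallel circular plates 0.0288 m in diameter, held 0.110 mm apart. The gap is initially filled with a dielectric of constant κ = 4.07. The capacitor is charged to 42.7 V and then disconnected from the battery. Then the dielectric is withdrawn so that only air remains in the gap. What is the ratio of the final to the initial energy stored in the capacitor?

Isolated ⇒ Q is held fixed.
C₂ = 0.246 C₁ and U = Q²/(2C), so U₂/U₁ = C₁/C₂ = 4.07.

U₂/U₁ ≈ 4.07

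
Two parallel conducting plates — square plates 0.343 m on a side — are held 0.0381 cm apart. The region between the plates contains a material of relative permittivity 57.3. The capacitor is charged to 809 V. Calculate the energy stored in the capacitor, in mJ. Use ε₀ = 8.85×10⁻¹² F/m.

A = (0.343 m)² = 0.118 m².
C = κε₀A/d = 57.3 × 8.85×10⁻¹² × 0.118 / 3.81×10⁻⁴ = 1.57×10⁻⁷ F.
U = ½CV² = ½ × 1.57×10⁻⁷ × (809)² = 5.12×10⁻² J.

51.2 mJ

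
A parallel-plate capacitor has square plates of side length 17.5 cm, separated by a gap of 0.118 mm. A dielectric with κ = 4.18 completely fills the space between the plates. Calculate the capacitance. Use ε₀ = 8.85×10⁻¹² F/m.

A = (17.5 cm)² = 3.06×10⁻² m².
C = κε₀A/d = 4.18 × 8.85×10⁻¹² × 3.06×10⁻² / 1.18×10⁻⁴ = 9.60×10⁻⁹ F.

9.60 nF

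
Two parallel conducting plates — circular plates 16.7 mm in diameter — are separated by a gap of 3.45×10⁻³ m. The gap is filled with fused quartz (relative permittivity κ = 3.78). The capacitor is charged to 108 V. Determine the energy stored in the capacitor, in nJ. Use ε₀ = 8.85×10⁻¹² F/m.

A = π(16.7/2 mm)² = 2.19×10⁻⁴ m².
C = κε₀A/d = 3.78 × 8.85×10⁻¹² × 2.19×10⁻⁴ / 3.45×10⁻³ = 2.12×10⁻¹² F.
U = ½CV² = ½ × 2.12×10⁻¹² × (108)² = 1.24×10⁻⁸ J.

12.4 nJ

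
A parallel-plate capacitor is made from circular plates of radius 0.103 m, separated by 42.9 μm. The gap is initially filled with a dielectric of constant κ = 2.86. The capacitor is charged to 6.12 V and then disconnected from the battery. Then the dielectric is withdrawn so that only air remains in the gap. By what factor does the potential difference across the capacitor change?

V₂/V₁ ≈ 2.86

Isolated ⇒ Q is held fixed.
C₂ = 0.350 C₁ and V = Q/C, so V₂/V₁ = C₁/C₂ = 2.86.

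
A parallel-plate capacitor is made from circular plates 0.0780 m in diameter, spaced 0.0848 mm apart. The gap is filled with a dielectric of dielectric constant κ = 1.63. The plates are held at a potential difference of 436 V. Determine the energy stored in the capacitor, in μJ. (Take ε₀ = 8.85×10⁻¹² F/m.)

77.3 μJ

A = π(0.0780/2 m)² = 4.78×10⁻³ m².
C = κε₀A/d = 1.63 × 8.85×10⁻¹² × 4.78×10⁻³ / 8.48×10⁻⁵ = 8.13×10⁻¹⁰ F.
U = ½CV² = ½ × 8.13×10⁻¹⁰ × (436)² = 7.73×10⁻⁵ J.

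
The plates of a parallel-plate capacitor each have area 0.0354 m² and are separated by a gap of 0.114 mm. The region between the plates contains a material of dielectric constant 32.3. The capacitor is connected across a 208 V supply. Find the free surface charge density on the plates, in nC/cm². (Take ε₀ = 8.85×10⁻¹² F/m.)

52.2 nC/cm²

C = κε₀A/d = 32.3 × 8.85×10⁻¹² × 3.54×10⁻² / 1.14×10⁻⁴ = 8.88×10⁻⁸ F.
σ = Q/A = CV/A = 8.88×10⁻⁸ × 208 / 3.54×10⁻² = 5.22×10⁻⁴ C/m².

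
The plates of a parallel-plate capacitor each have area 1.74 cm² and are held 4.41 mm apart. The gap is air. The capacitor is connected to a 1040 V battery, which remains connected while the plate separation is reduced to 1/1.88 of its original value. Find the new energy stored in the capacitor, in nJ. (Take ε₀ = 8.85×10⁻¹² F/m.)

355 nJ

A = 1.74 cm² = 1.74×10⁻⁴ m².
Initially C₁ = ε₀A/d = 8.85×10⁻¹² × 1.74×10⁻⁴ / 4.41×10⁻³ = 3.49×10⁻¹³ F.
U₁ = 1.89×10⁻⁷ J.
Battery connected ⇒ V is held fixed. C₂ = 1.88 C₁ and U = ½CV², so U₂/U₁ = C₂/C₁ = 1.88.
U₂ = 1.88 × 1.89×10⁻⁷ = 3.55×10⁻⁷ J.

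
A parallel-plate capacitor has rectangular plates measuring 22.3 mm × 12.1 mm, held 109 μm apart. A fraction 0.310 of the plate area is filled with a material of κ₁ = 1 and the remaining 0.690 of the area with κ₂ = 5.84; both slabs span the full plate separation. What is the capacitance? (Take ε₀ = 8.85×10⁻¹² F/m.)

C ≈ 95.1 pF

A = 22.3 × 12.1 mm² = 2.70×10⁻⁴ m².
Side-by-side slabs ⇒ two capacitors in parallel, each spanning the full gap.
C₁ = κ₁ε₀A₁/d = 1.00 × 8.85×10⁻¹² × 8.36×10⁻⁵ / 1.09×10⁻⁴ = 6.79×10⁻¹² F.
C₂ = κ₂ε₀A₂/d = 5.84 × 8.85×10⁻¹² × 1.86×10⁻⁴ / 1.09×10⁻⁴ = 8.83×10⁻¹¹ F.
C = C₁ + C₂ = 9.51×10⁻¹¹ F.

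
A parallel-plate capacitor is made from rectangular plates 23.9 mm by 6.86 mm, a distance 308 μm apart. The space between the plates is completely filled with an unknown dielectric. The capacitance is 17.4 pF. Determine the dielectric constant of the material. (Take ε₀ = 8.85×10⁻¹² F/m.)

κ ≈ 3.69

A = 23.9 × 6.86 mm² = 1.64×10⁻⁴ m².
κ = Cd/(ε₀A) = 1.74×10⁻¹¹ × 3.08×10⁻⁴ / (8.85×10⁻¹² × 1.64×10⁻⁴) = 3.69.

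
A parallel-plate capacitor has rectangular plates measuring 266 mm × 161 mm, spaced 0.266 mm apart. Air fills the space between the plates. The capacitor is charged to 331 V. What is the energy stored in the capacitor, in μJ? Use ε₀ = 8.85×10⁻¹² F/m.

78.1 μJ

A = 266 × 161 mm² = 4.28×10⁻² m².
C = ε₀A/d = 8.85×10⁻¹² × 4.28×10⁻² / 2.66×10⁻⁴ = 1.42×10⁻⁹ F.
U = ½CV² = ½ × 1.42×10⁻⁹ × (331)² = 7.81×10⁻⁵ J.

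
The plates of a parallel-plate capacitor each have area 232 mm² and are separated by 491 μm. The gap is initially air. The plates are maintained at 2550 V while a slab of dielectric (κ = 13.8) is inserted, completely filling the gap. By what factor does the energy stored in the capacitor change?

13.8

Battery connected ⇒ V is held fixed.
C₂ = 13.8 C₁ and U = ½CV², so U₂/U₁ = C₂/C₁ = 13.8.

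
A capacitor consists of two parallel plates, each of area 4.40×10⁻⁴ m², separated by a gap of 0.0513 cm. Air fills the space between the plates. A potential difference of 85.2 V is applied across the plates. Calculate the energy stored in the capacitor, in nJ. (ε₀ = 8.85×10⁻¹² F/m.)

C = ε₀A/d = 8.85×10⁻¹² × 4.40×10⁻⁴ / 5.13×10⁻⁴ = 7.59×10⁻¹² F.
U = ½CV² = ½ × 7.59×10⁻¹² × (85.2)² = 2.76×10⁻⁸ J.

27.6 nJ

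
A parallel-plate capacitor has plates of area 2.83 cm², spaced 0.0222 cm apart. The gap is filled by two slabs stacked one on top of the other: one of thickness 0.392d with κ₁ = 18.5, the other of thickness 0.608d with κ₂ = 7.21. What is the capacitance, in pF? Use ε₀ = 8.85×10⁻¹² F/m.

A = 2.83 cm² = 2.83×10⁻⁴ m².
Stacked slabs ⇒ two capacitors in series, each with the full plate area.
C₁ = κ₁ε₀A/d₁ = 18.5 × 8.85×10⁻¹² × 2.83×10⁻⁴ / 8.70×10⁻⁵ = 5.32×10⁻¹⁰ F.
C₂ = κ₂ε₀A/d₂ = 7.21 × 8.85×10⁻¹² × 2.83×10⁻⁴ / 1.35×10⁻⁴ = 1.34×10⁻¹⁰ F.
C = (1/C₁ + 1/C₂)⁻¹ = 1.07×10⁻¹⁰ F.

C ≈ 107 pF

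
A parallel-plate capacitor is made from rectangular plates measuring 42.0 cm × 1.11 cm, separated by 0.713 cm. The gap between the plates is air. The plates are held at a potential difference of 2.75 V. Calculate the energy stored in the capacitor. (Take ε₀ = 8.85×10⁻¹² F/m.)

A = 42.0 × 1.11 cm² = 4.66×10⁻³ m².
C = ε₀A/d = 8.85×10⁻¹² × 4.66×10⁻³ / 7.13×10⁻³ = 5.79×10⁻¹² F.
U = ½CV² = ½ × 5.79×10⁻¹² × (2.75)² = 2.19×10⁻¹¹ J.

U ≈ 21.9 pJ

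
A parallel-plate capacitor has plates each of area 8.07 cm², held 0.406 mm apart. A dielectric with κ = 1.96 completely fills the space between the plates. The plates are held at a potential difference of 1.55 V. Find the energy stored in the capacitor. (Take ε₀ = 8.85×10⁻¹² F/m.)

A = 8.07 cm² = 8.07×10⁻⁴ m².
C = κε₀A/d = 1.96 × 8.85×10⁻¹² × 8.07×10⁻⁴ / 4.06×10⁻⁴ = 3.45×10⁻¹¹ F.
U = ½CV² = ½ × 3.45×10⁻¹¹ × (1.55)² = 4.14×10⁻¹¹ J.

U ≈ 41.4 pJ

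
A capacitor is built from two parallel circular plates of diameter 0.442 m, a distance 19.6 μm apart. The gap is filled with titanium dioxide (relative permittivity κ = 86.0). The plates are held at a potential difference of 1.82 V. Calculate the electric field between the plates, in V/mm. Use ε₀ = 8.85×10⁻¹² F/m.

E = V/d = 1.82 / 1.96×10⁻⁵ = 9.29×10⁴ V/m.

E ≈ 92.9 V/mm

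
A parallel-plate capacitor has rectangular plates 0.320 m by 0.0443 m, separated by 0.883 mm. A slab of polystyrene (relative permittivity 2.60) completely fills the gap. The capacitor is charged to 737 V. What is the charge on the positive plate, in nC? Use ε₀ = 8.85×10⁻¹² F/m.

A = 0.320 × 0.0443 m² = 1.42×10⁻² m².
C = κε₀A/d = 2.60 × 8.85×10⁻¹² × 1.42×10⁻² / 8.83×10⁻⁴ = 3.69×10⁻¹⁰ F.
Q = CV = 3.69×10⁻¹⁰ × 737 = 2.72×10⁻⁷ C.

Q ≈ 272 nC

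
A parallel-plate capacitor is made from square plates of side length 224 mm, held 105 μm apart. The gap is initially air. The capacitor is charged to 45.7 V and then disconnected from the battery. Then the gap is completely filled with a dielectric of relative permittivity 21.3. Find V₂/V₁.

Isolated ⇒ Q is held fixed.
C₂ = 21.3 C₁ and V = Q/C, so V₂/V₁ = C₁/C₂ = 0.0469.

V₂/V₁ ≈ 0.0469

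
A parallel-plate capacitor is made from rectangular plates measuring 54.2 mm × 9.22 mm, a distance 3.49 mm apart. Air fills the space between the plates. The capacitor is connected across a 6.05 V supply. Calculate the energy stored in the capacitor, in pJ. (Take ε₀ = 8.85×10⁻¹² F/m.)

A = 54.2 × 9.22 mm² = 5.00×10⁻⁴ m².
C = ε₀A/d = 8.85×10⁻¹² × 5.00×10⁻⁴ / 3.49×10⁻³ = 1.27×10⁻¹² F.
U = ½CV² = ½ × 1.27×10⁻¹² × (6.05)² = 2.32×10⁻¹¹ J.

23.2 pJ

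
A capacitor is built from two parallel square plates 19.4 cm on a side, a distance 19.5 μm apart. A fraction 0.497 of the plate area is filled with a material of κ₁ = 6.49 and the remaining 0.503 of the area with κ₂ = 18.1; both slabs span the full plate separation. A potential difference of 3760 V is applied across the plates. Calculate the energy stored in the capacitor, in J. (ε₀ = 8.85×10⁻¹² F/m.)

A = (19.4 cm)² = 3.76×10⁻² m².
Side-by-side slabs ⇒ two capacitors in parallel, each spanning the full gap.
C₁ = κ₁ε₀A₁/d = 6.49 × 8.85×10⁻¹² × 1.87×10⁻² / 1.95×10⁻⁵ = 5.51×10⁻⁸ F.
C₂ = κ₂ε₀A₂/d = 18.1 × 8.85×10⁻¹² × 1.89×10⁻² / 1.95×10⁻⁵ = 1.56×10⁻⁷ F.
C = C₁ + C₂ = 2.11×10⁻⁷ F.
U = ½CV² = ½ × 2.11×10⁻⁷ × (3760)² = 1.49 J.

U ≈ 1.49 J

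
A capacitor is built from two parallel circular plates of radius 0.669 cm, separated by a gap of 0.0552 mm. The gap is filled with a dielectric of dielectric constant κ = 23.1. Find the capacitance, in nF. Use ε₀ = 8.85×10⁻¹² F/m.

0.521 nF

A = π(0.669 cm)² = 1.41×10⁻⁴ m².
C = κε₀A/d = 23.1 × 8.85×10⁻¹² × 1.41×10⁻⁴ / 5.52×10⁻⁵ = 5.21×10⁻¹⁰ F.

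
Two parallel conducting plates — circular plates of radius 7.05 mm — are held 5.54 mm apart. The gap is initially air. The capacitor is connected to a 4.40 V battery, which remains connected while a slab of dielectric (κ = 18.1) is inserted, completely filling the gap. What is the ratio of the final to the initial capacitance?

C = κε₀A/d scales with κ, so C₂/C₁ = κ = 18.1.

C₂/C₁ ≈ 18.1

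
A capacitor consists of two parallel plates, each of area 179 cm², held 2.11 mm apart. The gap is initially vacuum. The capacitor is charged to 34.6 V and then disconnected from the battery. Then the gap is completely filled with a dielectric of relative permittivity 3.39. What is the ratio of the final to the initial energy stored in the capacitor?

Isolated ⇒ Q is held fixed.
C₂ = 3.39 C₁ and U = Q²/(2C), so U₂/U₁ = C₁/C₂ = 0.295.

0.295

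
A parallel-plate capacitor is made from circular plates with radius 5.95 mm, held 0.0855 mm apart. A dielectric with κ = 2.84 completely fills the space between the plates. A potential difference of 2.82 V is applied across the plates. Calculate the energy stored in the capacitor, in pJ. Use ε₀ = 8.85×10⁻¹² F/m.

130 pJ

A = π(5.95 mm)² = 1.11×10⁻⁴ m².
C = κε₀A/d = 2.84 × 8.85×10⁻¹² × 1.11×10⁻⁴ / 8.55×10⁻⁵ = 3.27×10⁻¹¹ F.
U = ½CV² = ½ × 3.27×10⁻¹¹ × (2.82)² = 1.30×10⁻¹⁰ J.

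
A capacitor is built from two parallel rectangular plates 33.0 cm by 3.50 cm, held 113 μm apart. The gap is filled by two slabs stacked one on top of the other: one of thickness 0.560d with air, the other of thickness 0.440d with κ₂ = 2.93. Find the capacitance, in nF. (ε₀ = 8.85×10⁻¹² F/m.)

A = 33.0 × 3.50 cm² = 1.16×10⁻² m².
Stacked slabs ⇒ two capacitors in series, each with the full plate area.
C₁ = κ₁ε₀A/d₁ = 1.00 × 8.85×10⁻¹² × 1.16×10⁻² / 6.33×10⁻⁵ = 1.62×10⁻⁹ F.
C₂ = κ₂ε₀A/d₂ = 2.93 × 8.85×10⁻¹² × 1.16×10⁻² / 4.97×10⁻⁵ = 6.02×10⁻⁹ F.
C = (1/C₁ + 1/C₂)⁻¹ = 1.27×10⁻⁹ F.

1.27 nF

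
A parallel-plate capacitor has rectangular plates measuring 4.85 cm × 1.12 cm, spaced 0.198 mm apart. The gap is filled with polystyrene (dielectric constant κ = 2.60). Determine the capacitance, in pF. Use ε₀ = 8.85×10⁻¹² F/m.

C ≈ 63.1 pF

A = 4.85 × 1.12 cm² = 5.43×10⁻⁴ m².
C = κε₀A/d = 2.60 × 8.85×10⁻¹² × 5.43×10⁻⁴ / 1.98×10⁻⁴ = 6.31×10⁻¹¹ F.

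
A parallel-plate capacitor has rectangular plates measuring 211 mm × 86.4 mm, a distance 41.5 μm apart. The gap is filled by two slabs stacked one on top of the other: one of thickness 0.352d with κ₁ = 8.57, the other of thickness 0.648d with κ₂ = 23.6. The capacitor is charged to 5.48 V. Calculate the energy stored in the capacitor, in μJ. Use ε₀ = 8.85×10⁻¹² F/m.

U ≈ 0.852 μJ

A = 211 × 86.4 mm² = 1.82×10⁻² m².
Stacked slabs ⇒ two capacitors in series, each with the full plate area.
C₁ = κ₁ε₀A/d₁ = 8.57 × 8.85×10⁻¹² × 1.82×10⁻² / 1.46×10⁻⁵ = 9.47×10⁻⁸ F.
C₂ = κ₂ε₀A/d₂ = 23.6 × 8.85×10⁻¹² × 1.82×10⁻² / 2.69×10⁻⁵ = 1.42×10⁻⁷ F.
C = (1/C₁ + 1/C₂)⁻¹ = 5.67×10⁻⁸ F.
U = ½CV² = ½ × 5.67×10⁻⁸ × (5.48)² = 8.52×10⁻⁷ J.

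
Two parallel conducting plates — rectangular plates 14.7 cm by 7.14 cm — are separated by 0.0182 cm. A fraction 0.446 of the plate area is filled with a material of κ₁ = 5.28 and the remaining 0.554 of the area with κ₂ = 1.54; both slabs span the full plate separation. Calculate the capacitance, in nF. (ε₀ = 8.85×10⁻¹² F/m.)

A = 14.7 × 7.14 cm² = 1.05×10⁻² m².
Side-by-side slabs ⇒ two capacitors in parallel, each spanning the full gap.
C₁ = κ₁ε₀A₁/d = 5.28 × 8.85×10⁻¹² × 4.68×10⁻³ / 1.82×10⁻⁴ = 1.20×10⁻⁹ F.
C₂ = κ₂ε₀A₂/d = 1.54 × 8.85×10⁻¹² × 5.81×10⁻³ / 1.82×10⁻⁴ = 4.35×10⁻¹⁰ F.
C = C₁ + C₂ = 1.64×10⁻⁹ F.

C ≈ 1.64 nF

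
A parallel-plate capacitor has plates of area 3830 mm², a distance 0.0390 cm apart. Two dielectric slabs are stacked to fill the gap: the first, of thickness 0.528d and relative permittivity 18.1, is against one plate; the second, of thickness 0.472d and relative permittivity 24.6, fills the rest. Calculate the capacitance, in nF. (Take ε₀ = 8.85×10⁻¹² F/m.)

A = 3830 mm² = 3.83×10⁻³ m².
Stacked slabs ⇒ two capacitors in series, each with the full plate area.
C₁ = κ₁ε₀A/d₁ = 18.1 × 8.85×10⁻¹² × 3.83×10⁻³ / 2.06×10⁻⁴ = 2.98×10⁻⁹ F.
C₂ = κ₂ε₀A/d₂ = 24.6 × 8.85×10⁻¹² × 3.83×10⁻³ / 1.84×10⁻⁴ = 4.53×10⁻⁹ F.
C = (1/C₁ + 1/C₂)⁻¹ = 1.80×10⁻⁹ F.

C ≈ 1.80 nF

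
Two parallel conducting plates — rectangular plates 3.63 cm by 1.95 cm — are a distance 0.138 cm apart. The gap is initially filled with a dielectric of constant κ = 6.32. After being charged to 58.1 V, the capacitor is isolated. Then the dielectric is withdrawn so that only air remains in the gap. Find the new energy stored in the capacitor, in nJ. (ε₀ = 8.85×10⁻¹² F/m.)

306 nJ

A = 3.63 × 1.95 cm² = 7.08×10⁻⁴ m².
Initially C₁ = κε₀A/d = 6.32 × 8.85×10⁻¹² × 7.08×10⁻⁴ / 1.38×10⁻³ = 2.87×10⁻¹¹ F.
U₁ = 4.84×10⁻⁸ J.
Isolated ⇒ Q is held fixed. C₂ = 0.158 C₁ and U = Q²/(2C), so U₂/U₁ = C₁/C₂ = 6.32.
U₂ = 6.32 × 4.84×10⁻⁸ = 3.06×10⁻⁷ J.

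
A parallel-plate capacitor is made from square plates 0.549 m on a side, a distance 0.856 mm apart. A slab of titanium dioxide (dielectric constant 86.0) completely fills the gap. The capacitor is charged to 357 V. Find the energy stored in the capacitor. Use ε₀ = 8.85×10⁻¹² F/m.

U ≈ 17.1 mJ

A = (0.549 m)² = 0.301 m².
C = κε₀A/d = 86.0 × 8.85×10⁻¹² × 0.301 / 8.56×10⁻⁴ = 2.68×10⁻⁷ F.
U = ½CV² = ½ × 2.68×10⁻⁷ × (357)² = 1.71×10⁻² J.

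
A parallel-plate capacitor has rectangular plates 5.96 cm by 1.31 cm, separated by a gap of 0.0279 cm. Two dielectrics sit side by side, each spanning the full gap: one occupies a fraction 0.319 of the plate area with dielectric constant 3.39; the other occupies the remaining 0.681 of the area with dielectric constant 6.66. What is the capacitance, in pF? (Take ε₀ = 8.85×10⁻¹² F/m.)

A = 5.96 × 1.31 cm² = 7.81×10⁻⁴ m².
Side-by-side slabs ⇒ two capacitors in parallel, each spanning the full gap.
C₁ = κ₁ε₀A₁/d = 3.39 × 8.85×10⁻¹² × 2.49×10⁻⁴ / 2.79×10⁻⁴ = 2.68×10⁻¹¹ F.
C₂ = κ₂ε₀A₂/d = 6.66 × 8.85×10⁻¹² × 5.32×10⁻⁴ / 2.79×10⁻⁴ = 1.12×10⁻¹⁰ F.
C = C₁ + C₂ = 1.39×10⁻¹⁰ F.

C ≈ 139 pF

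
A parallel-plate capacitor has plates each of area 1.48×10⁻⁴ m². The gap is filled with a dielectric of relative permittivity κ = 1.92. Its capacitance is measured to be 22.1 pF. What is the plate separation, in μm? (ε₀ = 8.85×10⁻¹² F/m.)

d = κε₀A/C = 1.92 × 8.85×10⁻¹² × 1.48×10⁻⁴ / 2.21×10⁻¹¹ = 1.14×10⁻⁴ m.

114 μm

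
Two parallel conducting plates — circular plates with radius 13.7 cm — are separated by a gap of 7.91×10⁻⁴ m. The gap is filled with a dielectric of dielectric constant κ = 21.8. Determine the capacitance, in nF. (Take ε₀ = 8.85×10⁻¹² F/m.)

C ≈ 14.4 nF

A = π(13.7 cm)² = 5.90×10⁻² m².
C = κε₀A/d = 21.8 × 8.85×10⁻¹² × 5.90×10⁻² / 7.91×10⁻⁴ = 1.44×10⁻⁸ F.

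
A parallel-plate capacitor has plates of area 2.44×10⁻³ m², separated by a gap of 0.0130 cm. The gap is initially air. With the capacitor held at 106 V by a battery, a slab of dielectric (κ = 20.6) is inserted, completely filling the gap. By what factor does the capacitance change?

C = κε₀A/d scales with κ, so C₂/C₁ = κ = 20.6.

C₂/C₁ ≈ 20.6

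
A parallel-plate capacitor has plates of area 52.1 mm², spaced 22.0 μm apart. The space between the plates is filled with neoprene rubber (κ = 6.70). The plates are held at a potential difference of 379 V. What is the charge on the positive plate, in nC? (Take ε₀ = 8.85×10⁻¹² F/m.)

A = 52.1 mm² = 5.21×10⁻⁵ m².
C = κε₀A/d = 6.70 × 8.85×10⁻¹² × 5.21×10⁻⁵ / 2.20×10⁻⁵ = 1.40×10⁻¹⁰ F.
Q = CV = 1.40×10⁻¹⁰ × 379 = 5.32×10⁻⁸ C.

Q ≈ 53.2 nC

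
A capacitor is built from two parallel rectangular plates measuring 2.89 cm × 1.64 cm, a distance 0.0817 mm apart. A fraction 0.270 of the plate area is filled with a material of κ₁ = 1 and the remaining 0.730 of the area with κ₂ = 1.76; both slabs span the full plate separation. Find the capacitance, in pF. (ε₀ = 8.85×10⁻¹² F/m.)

A = 2.89 × 1.64 cm² = 4.74×10⁻⁴ m².
Side-by-side slabs ⇒ two capacitors in parallel, each spanning the full gap.
C₁ = κ₁ε₀A₁/d = 1.00 × 8.85×10⁻¹² × 1.28×10⁻⁴ / 8.17×10⁻⁵ = 1.39×10⁻¹¹ F.
C₂ = κ₂ε₀A₂/d = 1.76 × 8.85×10⁻¹² × 3.46×10⁻⁴ / 8.17×10⁻⁵ = 6.60×10⁻¹¹ F.
C = C₁ + C₂ = 7.98×10⁻¹¹ F.

C ≈ 79.8 pF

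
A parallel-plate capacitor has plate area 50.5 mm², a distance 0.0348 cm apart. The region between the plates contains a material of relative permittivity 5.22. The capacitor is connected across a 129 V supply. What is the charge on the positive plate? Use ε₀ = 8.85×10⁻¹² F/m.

A = 50.5 mm² = 5.05×10⁻⁵ m².
C = κε₀A/d = 5.22 × 8.85×10⁻¹² × 5.05×10⁻⁵ / 3.48×10⁻⁴ = 6.70×10⁻¹² F.
Q = CV = 6.70×10⁻¹² × 129 = 8.65×10⁻¹⁰ C.

0.865 nC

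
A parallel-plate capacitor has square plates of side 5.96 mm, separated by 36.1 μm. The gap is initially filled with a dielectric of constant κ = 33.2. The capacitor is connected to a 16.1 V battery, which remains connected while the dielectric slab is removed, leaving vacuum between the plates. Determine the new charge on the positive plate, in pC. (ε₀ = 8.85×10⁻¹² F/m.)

A = (5.96 mm)² = 3.55×10⁻⁵ m².
Initially C₁ = κε₀A/d = 33.2 × 8.85×10⁻¹² × 3.55×10⁻⁵ / 3.61×10⁻⁵ = 2.89×10⁻¹⁰ F.
Q₁ = 4.65×10⁻⁹ C.
Battery connected ⇒ V is held fixed. C₂ = 0.0301 C₁ and Q = CV, so Q₂/Q₁ = C₂/C₁ = 0.0301.
Q₂ = 0.0301 × 4.65×10⁻⁹ = 1.40×10⁻¹⁰ C.

Q ≈ 140 pC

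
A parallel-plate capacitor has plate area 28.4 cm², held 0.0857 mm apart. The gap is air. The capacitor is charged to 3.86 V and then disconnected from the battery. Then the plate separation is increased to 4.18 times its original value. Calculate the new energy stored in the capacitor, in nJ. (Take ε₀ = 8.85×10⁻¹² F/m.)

A = 28.4 cm² = 2.84×10⁻³ m².
Initially C₁ = ε₀A/d = 8.85×10⁻¹² × 2.84×10⁻³ / 8.57×10⁻⁵ = 2.93×10⁻¹⁰ F.
U₁ = 2.18×10⁻⁹ J.
Isolated ⇒ Q is held fixed. C₂ = 0.239 C₁ and U = Q²/(2C), so U₂/U₁ = C₁/C₂ = 4.18.
U₂ = 4.18 × 2.18×10⁻⁹ = 9.13×10⁻⁹ J.

9.13 nJ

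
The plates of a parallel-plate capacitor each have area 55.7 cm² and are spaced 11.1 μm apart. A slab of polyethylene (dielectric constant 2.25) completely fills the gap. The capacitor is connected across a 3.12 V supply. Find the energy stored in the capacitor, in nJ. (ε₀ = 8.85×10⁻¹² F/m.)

48.6 nJ

A = 55.7 cm² = 5.57×10⁻³ m².
C = κε₀A/d = 2.25 × 8.85×10⁻¹² × 5.57×10⁻³ / 1.11×10⁻⁵ = 9.99×10⁻⁹ F.
U = ½CV² = ½ × 9.99×10⁻⁹ × (3.12)² = 4.86×10⁻⁸ J.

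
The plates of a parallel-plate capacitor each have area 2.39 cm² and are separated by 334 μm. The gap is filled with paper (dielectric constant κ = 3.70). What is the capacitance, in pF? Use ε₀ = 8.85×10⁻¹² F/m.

C ≈ 23.4 pF

A = 2.39 cm² = 2.39×10⁻⁴ m².
C = κε₀A/d = 3.70 × 8.85×10⁻¹² × 2.39×10⁻⁴ / 3.34×10⁻⁴ = 2.34×10⁻¹¹ F.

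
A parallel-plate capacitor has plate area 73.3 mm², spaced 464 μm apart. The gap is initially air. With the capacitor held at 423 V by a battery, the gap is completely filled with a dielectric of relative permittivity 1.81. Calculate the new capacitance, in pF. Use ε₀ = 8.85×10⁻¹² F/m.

C ≈ 2.53 pF

A = 73.3 mm² = 7.33×10⁻⁵ m².
Initially C₁ = ε₀A/d = 8.85×10⁻¹² × 7.33×10⁻⁵ / 4.64×10⁻⁴ = 1.40×10⁻¹² F.
C = κε₀A/d scales with κ, so C₂/C₁ = κ = 1.81.
C₂ = 1.81 × 1.40×10⁻¹² = 2.53×10⁻¹² F.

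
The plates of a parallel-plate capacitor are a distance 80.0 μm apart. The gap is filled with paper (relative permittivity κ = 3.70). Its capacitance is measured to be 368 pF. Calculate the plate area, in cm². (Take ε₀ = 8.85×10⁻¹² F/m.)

A = Cd/(κε₀) = 3.68×10⁻¹⁰ × 8.00×10⁻⁵ / (3.70 × 8.85×10⁻¹²) = 8.99×10⁻⁴ m².

8.99 cm²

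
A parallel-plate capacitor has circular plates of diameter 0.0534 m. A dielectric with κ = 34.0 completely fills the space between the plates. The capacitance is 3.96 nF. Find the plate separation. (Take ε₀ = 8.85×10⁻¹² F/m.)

170 μm

A = π(0.0534/2 m)² = 2.24×10⁻³ m².
d = κε₀A/C = 34.0 × 8.85×10⁻¹² × 2.24×10⁻³ / 3.96×10⁻⁹ = 1.70×10⁻⁴ m.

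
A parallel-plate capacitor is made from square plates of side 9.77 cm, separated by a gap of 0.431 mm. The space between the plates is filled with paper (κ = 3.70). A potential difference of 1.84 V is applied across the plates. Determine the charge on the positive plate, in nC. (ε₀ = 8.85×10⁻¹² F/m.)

A = (9.77 cm)² = 9.55×10⁻³ m².
C = κε₀A/d = 3.70 × 8.85×10⁻¹² × 9.55×10⁻³ / 4.31×10⁻⁴ = 7.25×10⁻¹⁰ F.
Q = CV = 7.25×10⁻¹⁰ × 1.84 = 1.33×10⁻⁹ C.

Q ≈ 1.33 nC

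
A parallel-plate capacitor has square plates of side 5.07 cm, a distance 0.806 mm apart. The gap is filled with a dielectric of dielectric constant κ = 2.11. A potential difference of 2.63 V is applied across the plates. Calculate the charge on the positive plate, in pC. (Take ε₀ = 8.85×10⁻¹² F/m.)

A = (5.07 cm)² = 2.57×10⁻³ m².
C = κε₀A/d = 2.11 × 8.85×10⁻¹² × 2.57×10⁻³ / 8.06×10⁻⁴ = 5.96×10⁻¹¹ F.
Q = CV = 5.96×10⁻¹¹ × 2.63 = 1.57×10⁻¹⁰ C.

157 pC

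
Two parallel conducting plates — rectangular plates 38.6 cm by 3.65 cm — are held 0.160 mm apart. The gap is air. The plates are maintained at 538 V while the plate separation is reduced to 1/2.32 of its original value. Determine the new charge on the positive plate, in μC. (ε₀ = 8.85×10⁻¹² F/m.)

Q ≈ 0.973 μC

A = 38.6 × 3.65 cm² = 1.41×10⁻² m².
Initially C₁ = ε₀A/d = 8.85×10⁻¹² × 1.41×10⁻² / 1.60×10⁻⁴ = 7.79×10⁻¹⁰ F.
Q₁ = 4.19×10⁻⁷ C.
Battery connected ⇒ V is held fixed. C₂ = 2.32 C₁ and Q = CV, so Q₂/Q₁ = C₂/C₁ = 2.32.
Q₂ = 2.32 × 4.19×10⁻⁷ = 9.73×10⁻⁷ C.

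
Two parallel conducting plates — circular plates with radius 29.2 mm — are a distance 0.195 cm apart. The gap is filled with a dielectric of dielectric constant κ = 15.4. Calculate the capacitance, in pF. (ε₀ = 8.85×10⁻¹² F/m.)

C ≈ 187 pF

A = π(29.2 mm)² = 2.68×10⁻³ m².
C = κε₀A/d = 15.4 × 8.85×10⁻¹² × 2.68×10⁻³ / 1.95×10⁻³ = 1.87×10⁻¹⁰ F.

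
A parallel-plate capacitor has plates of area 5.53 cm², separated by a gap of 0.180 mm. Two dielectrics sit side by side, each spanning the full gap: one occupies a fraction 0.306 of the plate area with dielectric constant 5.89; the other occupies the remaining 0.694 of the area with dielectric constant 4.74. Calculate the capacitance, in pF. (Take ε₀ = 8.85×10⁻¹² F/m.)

138 pF

A = 5.53 cm² = 5.53×10⁻⁴ m².
Side-by-side slabs ⇒ two capacitors in parallel, each spanning the full gap.
C₁ = κ₁ε₀A₁/d = 5.89 × 8.85×10⁻¹² × 1.69×10⁻⁴ / 1.80×10⁻⁴ = 4.90×10⁻¹¹ F.
C₂ = κ₂ε₀A₂/d = 4.74 × 8.85×10⁻¹² × 3.84×10⁻⁴ / 1.80×10⁻⁴ = 8.94×10⁻¹¹ F.
C = C₁ + C₂ = 1.38×10⁻¹⁰ F.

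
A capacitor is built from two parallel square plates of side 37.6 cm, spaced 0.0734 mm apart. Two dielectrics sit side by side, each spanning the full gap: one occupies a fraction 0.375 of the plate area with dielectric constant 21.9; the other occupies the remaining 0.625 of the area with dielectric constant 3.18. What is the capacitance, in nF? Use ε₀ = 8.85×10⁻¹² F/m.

C ≈ 174 nF

A = (37.6 cm)² = 0.141 m².
Side-by-side slabs ⇒ two capacitors in parallel, each spanning the full gap.
C₁ = κ₁ε₀A₁/d = 21.9 × 8.85×10⁻¹² × 5.30×10⁻² / 7.34×10⁻⁵ = 1.40×10⁻⁷ F.
C₂ = κ₂ε₀A₂/d = 3.18 × 8.85×10⁻¹² × 8.84×10⁻² / 7.34×10⁻⁵ = 3.39×10⁻⁸ F.
C = C₁ + C₂ = 1.74×10⁻⁷ F.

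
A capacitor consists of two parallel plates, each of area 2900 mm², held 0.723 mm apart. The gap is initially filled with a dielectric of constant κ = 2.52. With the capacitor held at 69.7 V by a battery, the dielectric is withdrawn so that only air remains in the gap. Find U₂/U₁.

Battery connected ⇒ V is held fixed.
C₂ = 0.397 C₁ and U = ½CV², so U₂/U₁ = C₂/C₁ = 0.397.

U₂/U₁ ≈ 0.397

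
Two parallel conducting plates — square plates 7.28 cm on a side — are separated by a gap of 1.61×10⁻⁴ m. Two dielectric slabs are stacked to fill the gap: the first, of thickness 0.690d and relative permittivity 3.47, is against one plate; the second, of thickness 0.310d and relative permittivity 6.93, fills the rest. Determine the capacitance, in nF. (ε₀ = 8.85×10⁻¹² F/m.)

A = (7.28 cm)² = 5.30×10⁻³ m².
Stacked slabs ⇒ two capacitors in series, each with the full plate area.
C₁ = κ₁ε₀A/d₁ = 3.47 × 8.85×10⁻¹² × 5.30×10⁻³ / 1.11×10⁻⁴ = 1.47×10⁻⁹ F.
C₂ = κ₂ε₀A/d₂ = 6.93 × 8.85×10⁻¹² × 5.30×10⁻³ / 4.99×10⁻⁵ = 6.51×10⁻⁹ F.
C = (1/C₁ + 1/C₂)⁻¹ = 1.20×10⁻⁹ F.

1.20 nF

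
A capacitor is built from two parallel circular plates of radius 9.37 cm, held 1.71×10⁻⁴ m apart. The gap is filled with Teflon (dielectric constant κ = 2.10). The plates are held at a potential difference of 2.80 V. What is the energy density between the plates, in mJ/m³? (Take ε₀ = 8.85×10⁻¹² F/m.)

2.49 mJ/m³

E = V/d = 2.80 / 1.71×10⁻⁴ = 1.64×10⁴ V/m.
u = ½κε₀E² = ½ × 2.10 × 8.85×10⁻¹² × (1.64×10⁴)² = 2.49×10⁻³ J/m³.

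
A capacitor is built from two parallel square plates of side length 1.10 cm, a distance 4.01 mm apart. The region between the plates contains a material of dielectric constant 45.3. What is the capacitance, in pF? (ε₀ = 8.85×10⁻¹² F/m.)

C ≈ 12.1 pF

A = (1.10 cm)² = 1.21×10⁻⁴ m².
C = κε₀A/d = 45.3 × 8.85×10⁻¹² × 1.21×10⁻⁴ / 4.01×10⁻³ = 1.21×10⁻¹¹ F.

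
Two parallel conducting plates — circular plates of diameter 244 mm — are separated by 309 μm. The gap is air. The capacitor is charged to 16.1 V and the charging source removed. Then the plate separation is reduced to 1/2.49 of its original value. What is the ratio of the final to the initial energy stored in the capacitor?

U₂/U₁ ≈ 0.402

Isolated ⇒ Q is held fixed.
C₂ = 2.49 C₁ and U = Q²/(2C), so U₂/U₁ = C₁/C₂ = 0.402.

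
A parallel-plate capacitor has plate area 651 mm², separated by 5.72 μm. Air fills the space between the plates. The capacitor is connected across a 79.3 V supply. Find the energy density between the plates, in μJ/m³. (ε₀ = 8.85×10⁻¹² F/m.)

E = V/d = 79.3 / 5.72×10⁻⁶ = 1.39×10⁷ V/m.
u = ½ε₀E² = ½ × 8.85×10⁻¹² × (1.39×10⁷)² = 8.50×10² J/m³.

u ≈ 8.50×10⁸ μJ/m³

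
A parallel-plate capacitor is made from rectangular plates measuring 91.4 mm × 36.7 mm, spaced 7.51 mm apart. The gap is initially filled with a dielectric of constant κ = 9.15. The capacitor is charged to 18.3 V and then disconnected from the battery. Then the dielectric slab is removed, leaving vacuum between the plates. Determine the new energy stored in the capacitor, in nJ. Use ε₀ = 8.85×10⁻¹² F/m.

A = 91.4 × 36.7 mm² = 3.35×10⁻³ m².
Initially C₁ = κε₀A/d = 9.15 × 8.85×10⁻¹² × 3.35×10⁻³ / 7.51×10⁻³ = 3.62×10⁻¹¹ F.
U₁ = 6.06×10⁻⁹ J.
Isolated ⇒ Q is held fixed. C₂ = 0.109 C₁ and U = Q²/(2C), so U₂/U₁ = C₁/C₂ = 9.15.
U₂ = 9.15 × 6.06×10⁻⁹ = 5.54×10⁻⁸ J.

55.4 nJ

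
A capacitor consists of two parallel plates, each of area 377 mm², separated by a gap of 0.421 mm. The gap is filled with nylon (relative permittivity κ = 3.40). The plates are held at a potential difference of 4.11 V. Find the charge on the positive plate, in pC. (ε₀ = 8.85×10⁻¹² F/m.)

Q ≈ 111 pC

A = 377 mm² = 3.77×10⁻⁴ m².
C = κε₀A/d = 3.40 × 8.85×10⁻¹² × 3.77×10⁻⁴ / 4.21×10⁻⁴ = 2.69×10⁻¹¹ F.
Q = CV = 2.69×10⁻¹¹ × 4.11 = 1.11×10⁻¹⁰ C.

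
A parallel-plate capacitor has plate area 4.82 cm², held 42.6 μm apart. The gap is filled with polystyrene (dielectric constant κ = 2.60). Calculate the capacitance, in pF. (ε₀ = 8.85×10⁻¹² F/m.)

A = 4.82 cm² = 4.82×10⁻⁴ m².
C = κε₀A/d = 2.60 × 8.85×10⁻¹² × 4.82×10⁻⁴ / 4.26×10⁻⁵ = 2.60×10⁻¹⁰ F.

260 pF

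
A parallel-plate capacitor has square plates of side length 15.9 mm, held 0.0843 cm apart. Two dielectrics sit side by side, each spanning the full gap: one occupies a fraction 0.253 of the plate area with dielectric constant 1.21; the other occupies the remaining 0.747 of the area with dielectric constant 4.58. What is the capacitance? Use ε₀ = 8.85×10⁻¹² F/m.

A = (15.9 mm)² = 2.53×10⁻⁴ m².
Side-by-side slabs ⇒ two capacitors in parallel, each spanning the full gap.
C₁ = κ₁ε₀A₁/d = 1.21 × 8.85×10⁻¹² × 6.40×10⁻⁵ / 8.43×10⁻⁴ = 8.12×10⁻¹³ F.
C₂ = κ₂ε₀A₂/d = 4.58 × 8.85×10⁻¹² × 1.89×10⁻⁴ / 8.43×10⁻⁴ = 9.08×10⁻¹² F.
C = C₁ + C₂ = 9.89×10⁻¹² F.

9.89 pF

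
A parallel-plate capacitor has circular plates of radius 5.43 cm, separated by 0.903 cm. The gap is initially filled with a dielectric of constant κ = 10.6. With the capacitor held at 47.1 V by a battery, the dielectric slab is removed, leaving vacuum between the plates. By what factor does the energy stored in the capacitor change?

U₂/U₁ ≈ 0.0943

Battery connected ⇒ V is held fixed.
C₂ = 0.0943 C₁ and U = ½CV², so U₂/U₁ = C₂/C₁ = 0.0943.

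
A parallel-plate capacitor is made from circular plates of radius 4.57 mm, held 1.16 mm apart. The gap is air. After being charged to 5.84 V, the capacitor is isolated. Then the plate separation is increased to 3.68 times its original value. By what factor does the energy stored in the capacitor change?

U₂/U₁ ≈ 3.68

Isolated ⇒ Q is held fixed.
C₂ = 0.272 C₁ and U = Q²/(2C), so U₂/U₁ = C₁/C₂ = 3.68.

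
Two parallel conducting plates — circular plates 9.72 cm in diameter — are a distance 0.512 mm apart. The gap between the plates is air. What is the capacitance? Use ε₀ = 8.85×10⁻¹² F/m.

A = π(9.72/2 cm)² = 7.42×10⁻³ m².
C = ε₀A/d = 8.85×10⁻¹² × 7.42×10⁻³ / 5.12×10⁻⁴ = 1.28×10⁻¹⁰ F.

128 pF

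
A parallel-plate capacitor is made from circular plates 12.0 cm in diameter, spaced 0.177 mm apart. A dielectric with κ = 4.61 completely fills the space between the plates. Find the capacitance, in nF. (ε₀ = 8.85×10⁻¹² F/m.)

2.61 nF

A = π(12.0/2 cm)² = 1.13×10⁻² m².
C = κε₀A/d = 4.61 × 8.85×10⁻¹² × 1.13×10⁻² / 1.77×10⁻⁴ = 2.61×10⁻⁹ F.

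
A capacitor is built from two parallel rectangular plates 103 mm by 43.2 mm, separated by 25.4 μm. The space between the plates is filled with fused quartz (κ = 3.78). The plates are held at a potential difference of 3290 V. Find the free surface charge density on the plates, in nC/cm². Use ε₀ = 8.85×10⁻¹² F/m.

A = 103 × 43.2 mm² = 4.45×10⁻³ m².
C = κε₀A/d = 3.78 × 8.85×10⁻¹² × 4.45×10⁻³ / 2.54×10⁻⁵ = 5.86×10⁻⁹ F.
σ = Q/A = CV/A = 5.86×10⁻⁹ × 3290 / 4.45×10⁻³ = 4.33×10⁻³ C/m².

433 nC/cm²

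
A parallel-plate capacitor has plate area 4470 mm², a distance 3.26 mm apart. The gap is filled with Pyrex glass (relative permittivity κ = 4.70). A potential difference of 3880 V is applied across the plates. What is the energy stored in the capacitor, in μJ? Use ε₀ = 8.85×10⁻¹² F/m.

A = 4470 mm² = 4.47×10⁻³ m².
C = κε₀A/d = 4.70 × 8.85×10⁻¹² × 4.47×10⁻³ / 3.26×10⁻³ = 5.70×10⁻¹¹ F.
U = ½CV² = ½ × 5.70×10⁻¹¹ × (3880)² = 4.29×10⁻⁴ J.

U ≈ 429 μJ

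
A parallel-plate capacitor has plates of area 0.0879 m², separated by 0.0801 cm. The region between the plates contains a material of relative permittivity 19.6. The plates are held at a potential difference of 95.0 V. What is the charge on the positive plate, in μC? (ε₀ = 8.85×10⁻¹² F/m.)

C = κε₀A/d = 19.6 × 8.85×10⁻¹² × 8.79×10⁻² / 8.01×10⁻⁴ = 1.90×10⁻⁸ F.
Q = CV = 1.90×10⁻⁸ × 95.0 = 1.81×10⁻⁶ C.

Q ≈ 1.81 μC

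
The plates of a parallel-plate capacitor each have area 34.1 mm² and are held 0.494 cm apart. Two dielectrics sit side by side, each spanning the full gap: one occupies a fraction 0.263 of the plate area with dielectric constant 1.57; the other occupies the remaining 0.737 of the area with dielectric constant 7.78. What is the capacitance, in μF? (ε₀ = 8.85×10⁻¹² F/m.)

3.76×10⁻⁷ μF

A = 34.1 mm² = 3.41×10⁻⁵ m².
Side-by-side slabs ⇒ two capacitors in parallel, each spanning the full gap.
C₁ = κ₁ε₀A₁/d = 1.57 × 8.85×10⁻¹² × 8.97×10⁻⁶ / 4.94×10⁻³ = 2.52×10⁻¹⁴ F.
C₂ = κ₂ε₀A₂/d = 7.78 × 8.85×10⁻¹² × 2.51×10⁻⁵ / 4.94×10⁻³ = 3.50×10⁻¹³ F.
C = C₁ + C₂ = 3.76×10⁻¹³ F.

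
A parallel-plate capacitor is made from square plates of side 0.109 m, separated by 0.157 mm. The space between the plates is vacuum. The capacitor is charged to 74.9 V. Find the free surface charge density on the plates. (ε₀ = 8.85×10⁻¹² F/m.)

4.22 μC/m²

A = (0.109 m)² = 1.19×10⁻² m².
C = ε₀A/d = 8.85×10⁻¹² × 1.19×10⁻² / 1.57×10⁻⁴ = 6.70×10⁻¹⁰ F.
σ = Q/A = CV/A = 6.70×10⁻¹⁰ × 74.9 / 1.19×10⁻² = 4.22×10⁻⁶ C/m².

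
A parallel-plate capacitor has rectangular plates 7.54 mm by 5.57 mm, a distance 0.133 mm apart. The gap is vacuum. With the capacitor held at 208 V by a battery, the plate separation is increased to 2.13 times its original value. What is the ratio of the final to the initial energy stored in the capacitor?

U₂/U₁ ≈ 0.469

Battery connected ⇒ V is held fixed.
C₂ = 0.469 C₁ and U = ½CV², so U₂/U₁ = C₂/C₁ = 0.469.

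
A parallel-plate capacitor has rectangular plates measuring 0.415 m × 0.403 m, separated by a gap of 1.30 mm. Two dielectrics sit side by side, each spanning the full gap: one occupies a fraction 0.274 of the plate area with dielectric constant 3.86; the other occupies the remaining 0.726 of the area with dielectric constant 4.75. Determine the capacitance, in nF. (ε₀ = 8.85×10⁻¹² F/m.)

C ≈ 5.13 nF

A = 0.415 × 0.403 m² = 0.167 m².
Side-by-side slabs ⇒ two capacitors in parallel, each spanning the full gap.
C₁ = κ₁ε₀A₁/d = 3.86 × 8.85×10⁻¹² × 4.58×10⁻² / 1.30×10⁻³ = 1.20×10⁻⁹ F.
C₂ = κ₂ε₀A₂/d = 4.75 × 8.85×10⁻¹² × 0.121 / 1.30×10⁻³ = 3.93×10⁻⁹ F.
C = C₁ + C₂ = 5.13×10⁻⁹ F.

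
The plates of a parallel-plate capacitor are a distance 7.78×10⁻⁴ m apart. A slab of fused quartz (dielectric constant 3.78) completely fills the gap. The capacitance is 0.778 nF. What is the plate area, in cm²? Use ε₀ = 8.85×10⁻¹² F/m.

181 cm²

A = Cd/(κε₀) = 7.78×10⁻¹⁰ × 7.78×10⁻⁴ / (3.78 × 8.85×10⁻¹²) = 1.81×10⁻² m².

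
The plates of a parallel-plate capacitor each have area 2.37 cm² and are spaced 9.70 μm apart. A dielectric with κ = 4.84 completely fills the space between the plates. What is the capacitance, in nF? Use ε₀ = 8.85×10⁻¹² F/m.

A = 2.37 cm² = 2.37×10⁻⁴ m².
C = κε₀A/d = 4.84 × 8.85×10⁻¹² × 2.37×10⁻⁴ / 9.70×10⁻⁶ = 1.05×10⁻⁹ F.

1.05 nF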